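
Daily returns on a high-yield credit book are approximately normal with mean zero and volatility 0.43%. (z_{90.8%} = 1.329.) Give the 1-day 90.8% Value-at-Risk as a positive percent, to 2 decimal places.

0.57%

VaR = z·σ = 1.329 × 0.43% = 0.571%.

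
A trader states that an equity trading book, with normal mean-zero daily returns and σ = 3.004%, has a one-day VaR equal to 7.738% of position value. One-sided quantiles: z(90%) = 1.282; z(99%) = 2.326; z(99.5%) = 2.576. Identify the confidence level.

99.5%

Implied z = VaR/σ = 7.738 / 3.004 = 2.576.
This matches z(99.5%) = 2.576.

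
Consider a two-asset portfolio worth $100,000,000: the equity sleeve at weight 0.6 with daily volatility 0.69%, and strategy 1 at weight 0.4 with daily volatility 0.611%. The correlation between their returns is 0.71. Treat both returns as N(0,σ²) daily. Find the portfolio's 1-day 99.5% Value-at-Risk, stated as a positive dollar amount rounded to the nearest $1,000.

σ_p² = 0.6²·0.69² + 0.4²·0.611² + 2·0.71·0.6·0.4·0.69·0.611 = 0.3748 (%²).
σ_p = √0.3748 = 0.612%.
At 99.5%, z = 2.576.
VaR = 2.576 × 0.612% = 1.577%; on $100,000,000 that is $1,577,000.

$1,577,000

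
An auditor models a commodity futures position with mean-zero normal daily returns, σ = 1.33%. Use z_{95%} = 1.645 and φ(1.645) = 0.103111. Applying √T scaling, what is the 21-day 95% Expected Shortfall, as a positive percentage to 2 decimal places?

12.57%

σ_{21d} = 1.33% × √21 = 6.095%.
ES multiplier = φ(z)/(1−α) = 0.103111/0.05 = 2.062.
ES = 6.095% × 2.062 = 12.568%.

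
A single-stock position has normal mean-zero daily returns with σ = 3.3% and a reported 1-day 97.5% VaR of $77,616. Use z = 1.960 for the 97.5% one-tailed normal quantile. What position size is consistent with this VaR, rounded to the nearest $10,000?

$1,200,000

VaR as a fraction of value: z·σ = 1.960 × 3.3% = 6.468%.
Position = $77,616 / 0.06468 = $1,200,000.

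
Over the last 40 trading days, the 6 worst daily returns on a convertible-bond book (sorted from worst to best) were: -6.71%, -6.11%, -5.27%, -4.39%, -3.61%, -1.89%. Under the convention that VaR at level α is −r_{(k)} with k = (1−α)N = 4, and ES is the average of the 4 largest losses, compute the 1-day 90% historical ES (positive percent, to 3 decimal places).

The 4 worst returns sum to -22.48%.
ES = −(-22.48%) / 4 = 5.62% ≈ 5.620%.

5.620%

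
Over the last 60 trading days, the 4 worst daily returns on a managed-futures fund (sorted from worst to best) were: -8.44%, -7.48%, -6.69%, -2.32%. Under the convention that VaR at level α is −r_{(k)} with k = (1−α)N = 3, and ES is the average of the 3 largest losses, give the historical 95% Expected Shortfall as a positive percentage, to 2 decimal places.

The 3 worst returns sum to -22.61%.
ES = −(-22.61%) / 3 = 7.5366…% ≈ 7.54%.

7.54%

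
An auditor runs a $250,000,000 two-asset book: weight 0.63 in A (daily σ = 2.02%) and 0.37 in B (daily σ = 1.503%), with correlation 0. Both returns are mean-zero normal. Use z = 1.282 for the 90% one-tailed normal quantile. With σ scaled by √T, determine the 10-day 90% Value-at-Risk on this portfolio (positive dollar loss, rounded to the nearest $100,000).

$14,100,000

σ_p = √(0.63²·2.02² + 0.37²·1.503² + 2·0·0.63·0.37·2.02·1.503) = 1.389%.
σ_{10d} = 1.389% × √10 = 4.392%.
VaR = 1.282 × 4.392% = 5.631%; on $250,000,000 that is $14,077,500.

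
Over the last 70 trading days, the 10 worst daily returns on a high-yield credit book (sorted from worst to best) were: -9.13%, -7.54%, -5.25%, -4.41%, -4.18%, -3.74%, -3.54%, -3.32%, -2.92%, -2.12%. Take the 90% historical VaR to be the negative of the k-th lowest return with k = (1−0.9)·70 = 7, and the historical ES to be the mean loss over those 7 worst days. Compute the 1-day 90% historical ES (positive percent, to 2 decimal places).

5.40%

The 7 worst returns sum to -37.79%.
ES = −(-37.79%) / 7 = 5.3985…% ≈ 5.40%.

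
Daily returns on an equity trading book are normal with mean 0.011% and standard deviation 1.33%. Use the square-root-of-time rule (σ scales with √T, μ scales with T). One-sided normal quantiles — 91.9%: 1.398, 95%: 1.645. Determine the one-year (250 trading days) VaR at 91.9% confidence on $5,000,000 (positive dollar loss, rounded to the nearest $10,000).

$1,330,000

σ_{250d} = 1.33% × √250 = 21.029%; μ_{250d} = 250 × 0.011% = 2.750%.
VaR = −(2.750%) + 1.398 × 21.029% = 26.649%.
On $5,000,000: 0.26649 × $5,000,000 = $1,332,450.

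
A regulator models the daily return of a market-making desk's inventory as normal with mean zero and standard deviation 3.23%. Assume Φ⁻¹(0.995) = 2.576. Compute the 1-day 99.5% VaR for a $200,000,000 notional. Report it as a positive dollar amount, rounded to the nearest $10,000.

VaR = z·σ = 2.576 × 3.23% = 8.320%.
On $200,000,000: 0.08320 × $200,000,000 = $16,640,000.

$16,640,000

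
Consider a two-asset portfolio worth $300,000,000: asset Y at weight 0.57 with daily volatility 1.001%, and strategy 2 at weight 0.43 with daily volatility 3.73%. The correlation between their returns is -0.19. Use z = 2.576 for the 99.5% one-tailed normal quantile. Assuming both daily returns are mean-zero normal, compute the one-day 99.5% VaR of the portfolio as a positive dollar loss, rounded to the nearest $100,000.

σ_p² = 0.57²·1.001² + 0.43²·3.73² + 2·-0.19·0.57·0.43·1.001·3.73 = 2.5503 (%²).
σ_p = √2.5503 = 1.597%.
VaR = 2.576 × 1.597% = 4.114%; on $300,000,000 that is $12,342,000.

$12,300,000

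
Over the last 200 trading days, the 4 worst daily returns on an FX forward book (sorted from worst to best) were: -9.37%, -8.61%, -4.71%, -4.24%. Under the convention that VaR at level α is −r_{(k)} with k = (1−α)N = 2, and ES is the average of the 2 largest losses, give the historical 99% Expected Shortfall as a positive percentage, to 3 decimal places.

The 2 worst returns sum to -17.98%.
ES = −(-17.98%) / 2 = 8.99% ≈ 8.990%.

8.990%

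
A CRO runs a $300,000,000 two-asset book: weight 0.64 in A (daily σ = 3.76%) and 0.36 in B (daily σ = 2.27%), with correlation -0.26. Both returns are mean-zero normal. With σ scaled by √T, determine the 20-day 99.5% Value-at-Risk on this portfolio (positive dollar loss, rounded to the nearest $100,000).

σ_p = √(0.64²·3.76² + 0.36²·2.27² + 2·-0.26·0.64·0.36·3.76·2.27) = 2.332%.
σ_{20d} = 2.332% × √20 = 10.429%.
z(99.5%) = 2.576.
VaR = 2.576 × 10.429% = 26.865%; on $300,000,000 that is $80,595,000.

$80,600,000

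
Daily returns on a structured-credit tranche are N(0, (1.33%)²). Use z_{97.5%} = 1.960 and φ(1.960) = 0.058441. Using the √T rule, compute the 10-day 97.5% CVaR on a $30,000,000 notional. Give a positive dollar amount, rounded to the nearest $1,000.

$2,950,000

σ_{10d} = 1.33% × √10 = 4.206%.
ES multiplier = φ(z)/(1−α) = 0.058441/0.025 = 2.338.
ES = 4.206% × 2.338 = 9.834%; on $30,000,000: $2,950,200.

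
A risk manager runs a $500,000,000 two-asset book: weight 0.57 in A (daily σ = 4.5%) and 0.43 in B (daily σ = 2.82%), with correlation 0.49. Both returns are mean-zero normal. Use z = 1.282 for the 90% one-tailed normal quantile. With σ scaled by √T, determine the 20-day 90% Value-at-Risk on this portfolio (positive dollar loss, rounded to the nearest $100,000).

$95,500,000

σ_p = √(0.57²·4.5² + 0.43²·2.82² + 2·0.49·0.57·0.43·4.5·2.82) = 3.331%.
σ_{20d} = 3.331% × √20 = 14.897%.
VaR = 1.282 × 14.897% = 19.098%; on $500,000,000 that is $95,490,000.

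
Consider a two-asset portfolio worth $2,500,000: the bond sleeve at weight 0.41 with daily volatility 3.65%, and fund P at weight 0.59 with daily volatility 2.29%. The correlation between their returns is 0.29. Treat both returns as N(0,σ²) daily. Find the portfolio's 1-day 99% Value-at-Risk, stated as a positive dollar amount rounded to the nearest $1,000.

σ_p² = 0.41²·3.65² + 0.59²·2.29² + 2·0.29·0.41·0.59·3.65·2.29 = 5.2377 (%²).
σ_p = √5.2377 = 2.289%.
At 99%, z = 2.326.
VaR = 2.326 × 2.289% = 5.324%; on $2,500,000 that is $133,100.

$133,000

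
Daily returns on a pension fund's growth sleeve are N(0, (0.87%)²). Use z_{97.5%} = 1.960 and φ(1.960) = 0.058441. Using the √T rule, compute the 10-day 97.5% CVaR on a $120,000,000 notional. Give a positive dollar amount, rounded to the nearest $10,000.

$7,720,000

σ_{10d} = 0.87% × √10 = 2.751%.
ES multiplier = φ(z)/(1−α) = 0.058441/0.025 = 2.338.
ES = 2.751% × 2.338 = 6.432%; on $120,000,000: $7,718,400.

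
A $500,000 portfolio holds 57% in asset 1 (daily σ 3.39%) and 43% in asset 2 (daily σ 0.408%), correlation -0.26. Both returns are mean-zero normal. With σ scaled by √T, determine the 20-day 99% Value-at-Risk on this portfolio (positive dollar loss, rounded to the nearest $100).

σ_p = √(0.57²·3.39² + 0.43²·0.408² + 2·-0.26·0.57·0.43·3.39·0.408) = 1.894%.
σ_{20d} = 1.894% × √20 = 8.470%.
z(99%) = 2.326.
VaR = 2.326 × 8.470% = 19.701%; on $500,000 that is $98,505.

$98,500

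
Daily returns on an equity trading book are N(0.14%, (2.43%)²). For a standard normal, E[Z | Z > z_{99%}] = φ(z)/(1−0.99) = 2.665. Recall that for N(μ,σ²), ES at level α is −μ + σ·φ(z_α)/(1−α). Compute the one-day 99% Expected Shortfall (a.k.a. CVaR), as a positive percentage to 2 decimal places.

6.34%

ES = −(0.14%) + 2.43% × 2.665 = 6.336%.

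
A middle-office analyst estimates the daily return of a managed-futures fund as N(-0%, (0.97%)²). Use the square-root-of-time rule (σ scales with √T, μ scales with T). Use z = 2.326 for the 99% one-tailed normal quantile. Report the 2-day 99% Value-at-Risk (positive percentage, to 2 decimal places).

3.19%

σ_{2d} = 0.97% × √2 = 1.372%.
VaR = 2.326 × 1.372% = 3.191%.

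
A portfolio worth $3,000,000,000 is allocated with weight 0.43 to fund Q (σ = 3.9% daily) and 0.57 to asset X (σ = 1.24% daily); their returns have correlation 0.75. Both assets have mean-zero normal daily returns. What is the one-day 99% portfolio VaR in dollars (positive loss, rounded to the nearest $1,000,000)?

σ_p² = 0.43²·3.9² + 0.57²·1.24² + 2·0.75·0.43·0.57·3.9·1.24 = 5.0899 (%²).
σ_p = √5.0899 = 2.256%.
At 99%, z = 2.326.
VaR = 2.326 × 2.256% = 5.247%; on $3,000,000,000 that is $157,410,000.

$157,000,000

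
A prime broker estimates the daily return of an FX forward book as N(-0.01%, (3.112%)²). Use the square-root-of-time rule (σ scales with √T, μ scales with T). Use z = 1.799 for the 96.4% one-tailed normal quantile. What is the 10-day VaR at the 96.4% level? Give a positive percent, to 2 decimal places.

17.80%

σ_{10d} = 3.112% × √10 = 9.841%; μ_{10d} = 10 × -0.01% = -0.100%.
VaR = −(-0.100%) + 1.799 × 9.841% = 17.804%.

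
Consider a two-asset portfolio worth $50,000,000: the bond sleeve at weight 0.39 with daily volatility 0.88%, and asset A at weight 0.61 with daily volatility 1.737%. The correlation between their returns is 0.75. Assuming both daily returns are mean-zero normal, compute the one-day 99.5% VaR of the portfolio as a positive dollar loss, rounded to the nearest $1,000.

σ_p² = 0.39²·0.88² + 0.61²·1.737² + 2·0.75·0.39·0.61·0.88·1.737 = 1.7859 (%²).
σ_p = √1.7859 = 1.336%.
At 99.5%, z = 2.576.
VaR = 2.576 × 1.336% = 3.442%; on $50,000,000 that is $1,721,000.

$1,721,000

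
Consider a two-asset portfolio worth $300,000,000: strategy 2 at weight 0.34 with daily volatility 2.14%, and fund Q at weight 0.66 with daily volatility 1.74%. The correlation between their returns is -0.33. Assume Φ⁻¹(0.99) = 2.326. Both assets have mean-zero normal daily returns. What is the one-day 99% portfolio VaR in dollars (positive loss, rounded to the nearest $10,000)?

σ_p² = 0.34²·2.14² + 0.66²·1.74² + 2·-0.33·0.34·0.66·2.14·1.74 = 1.2967 (%²).
σ_p = √1.2967 = 1.139%.
VaR = 2.326 × 1.139% = 2.649%; on $300,000,000 that is $7,947,000.

$7,950,000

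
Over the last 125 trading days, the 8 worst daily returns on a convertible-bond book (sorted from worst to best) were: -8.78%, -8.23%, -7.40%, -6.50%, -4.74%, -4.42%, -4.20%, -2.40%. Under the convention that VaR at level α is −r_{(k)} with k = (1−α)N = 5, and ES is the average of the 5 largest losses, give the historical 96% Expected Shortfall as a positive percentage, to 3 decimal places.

The 5 worst returns sum to -35.65%.
ES = −(-35.65%) / 5 = 7.13% ≈ 7.130%.

7.130%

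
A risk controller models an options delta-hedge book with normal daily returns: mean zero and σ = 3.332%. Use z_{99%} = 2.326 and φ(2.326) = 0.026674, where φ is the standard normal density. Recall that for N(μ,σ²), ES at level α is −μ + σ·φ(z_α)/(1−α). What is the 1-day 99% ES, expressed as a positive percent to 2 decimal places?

8.89%

Tail multiplier: φ(z)/(1−α) = 0.026674 / 0.01 = 2.667.
ES = 3.332% × 2.667 = 8.886%.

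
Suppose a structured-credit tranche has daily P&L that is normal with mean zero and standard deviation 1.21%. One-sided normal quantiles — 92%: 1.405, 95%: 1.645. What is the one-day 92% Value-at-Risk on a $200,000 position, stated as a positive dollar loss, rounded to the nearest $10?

$3,400

VaR = z·σ = 1.405 × 1.21% = 1.700%.
On $200,000: 0.01700 × $200,000 = $3,400.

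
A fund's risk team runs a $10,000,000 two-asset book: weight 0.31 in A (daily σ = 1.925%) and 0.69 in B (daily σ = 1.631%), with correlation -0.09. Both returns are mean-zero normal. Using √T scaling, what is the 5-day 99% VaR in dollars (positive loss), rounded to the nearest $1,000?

σ_p = √(0.31²·1.925² + 0.69²·1.631² + 2·-0.09·0.31·0.69·1.925·1.631) = 1.225%.
σ_{5d} = 1.225% × √5 = 2.739%.
z(99%) = 2.326.
VaR = 2.326 × 2.739% = 6.371%; on $10,000,000 that is $637,100.

$637,000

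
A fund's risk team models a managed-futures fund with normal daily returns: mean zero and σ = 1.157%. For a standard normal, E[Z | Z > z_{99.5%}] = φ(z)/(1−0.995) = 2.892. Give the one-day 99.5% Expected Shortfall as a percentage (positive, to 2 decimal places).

3.35%

ES = 1.157% × 2.892 = 3.346%.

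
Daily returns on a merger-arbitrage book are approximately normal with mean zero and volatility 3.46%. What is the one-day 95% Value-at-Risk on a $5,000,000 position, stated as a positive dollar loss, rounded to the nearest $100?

$284,600

At 95% one-sided, z = 1.645.
VaR = z·σ = 1.645 × 3.46% = 5.692%.
On $5,000,000: 0.05692 × $5,000,000 = $284,600.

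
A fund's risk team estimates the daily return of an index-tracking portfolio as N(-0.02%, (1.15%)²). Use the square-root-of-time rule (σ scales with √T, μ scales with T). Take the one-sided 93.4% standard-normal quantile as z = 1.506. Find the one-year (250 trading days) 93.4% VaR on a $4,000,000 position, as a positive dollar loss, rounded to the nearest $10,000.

σ_{250d} = 1.15% × √250 = 18.183%; μ_{250d} = 250 × -0.02% = -5.000%.
VaR = −(-5.000%) + 1.506 × 18.183% = 32.384%.
On $4,000,000: 0.32384 × $4,000,000 = $1,295,360.

$1,300,000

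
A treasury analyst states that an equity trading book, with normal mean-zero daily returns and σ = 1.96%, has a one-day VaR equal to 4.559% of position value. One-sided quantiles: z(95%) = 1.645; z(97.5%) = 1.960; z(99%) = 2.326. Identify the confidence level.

99%

Implied z = VaR/σ = 4.559 / 1.96 = 2.326.
This matches z(99%) = 2.326.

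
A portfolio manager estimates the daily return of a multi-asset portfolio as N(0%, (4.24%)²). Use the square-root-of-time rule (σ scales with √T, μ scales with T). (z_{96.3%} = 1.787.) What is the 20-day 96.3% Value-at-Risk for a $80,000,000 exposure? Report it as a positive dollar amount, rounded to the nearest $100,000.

$27,100,000

σ_{20d} = 4.24% × √20 = 18.962%.
VaR = 1.787 × 18.962% = 33.885%.
On $80,000,000: 0.33885 × $80,000,000 = $27,108,000.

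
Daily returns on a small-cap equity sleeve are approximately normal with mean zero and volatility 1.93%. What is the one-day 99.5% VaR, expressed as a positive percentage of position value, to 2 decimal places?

4.97%

At 99.5% one-sided, z = 2.576.
VaR = z·σ = 2.576 × 1.93% = 4.972%.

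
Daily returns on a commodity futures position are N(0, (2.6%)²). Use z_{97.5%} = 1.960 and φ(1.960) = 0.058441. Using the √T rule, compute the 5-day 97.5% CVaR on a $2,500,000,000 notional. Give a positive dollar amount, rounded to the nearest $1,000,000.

σ_{5d} = 2.6% × √5 = 5.814%.
ES multiplier = φ(z)/(1−α) = 0.058441/0.025 = 2.338.
ES = 5.814% × 2.338 = 13.593%; on $2,500,000,000: $339,825,000.

$340,000,000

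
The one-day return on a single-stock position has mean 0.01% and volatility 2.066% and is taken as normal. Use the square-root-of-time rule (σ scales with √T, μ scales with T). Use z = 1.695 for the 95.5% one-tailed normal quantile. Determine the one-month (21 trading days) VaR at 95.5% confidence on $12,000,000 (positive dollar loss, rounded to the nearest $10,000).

σ_{21d} = 2.066% × √21 = 9.468%; μ_{21d} = 21 × 0.01% = 0.210%.
VaR = −(0.210%) + 1.695 × 9.468% = 15.838%.
On $12,000,000: 0.15838 × $12,000,000 = $1,900,560.

$1,900,000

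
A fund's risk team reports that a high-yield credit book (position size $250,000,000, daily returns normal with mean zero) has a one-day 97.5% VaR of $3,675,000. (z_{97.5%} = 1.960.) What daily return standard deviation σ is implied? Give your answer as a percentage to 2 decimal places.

0.75%

VaR as a fraction: $3,675,000 / $250,000,000 = 1.470%.
σ = VaR / z = 1.470% / 1.960 = 0.750%.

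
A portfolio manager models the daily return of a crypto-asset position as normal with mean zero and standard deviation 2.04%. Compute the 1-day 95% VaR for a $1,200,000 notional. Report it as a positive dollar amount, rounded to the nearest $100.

At 95% one-sided, z = 1.645.
VaR = z·σ = 1.645 × 2.04% = 3.356%.
On $1,200,000: 0.03356 × $1,200,000 = $40,272.

$40,300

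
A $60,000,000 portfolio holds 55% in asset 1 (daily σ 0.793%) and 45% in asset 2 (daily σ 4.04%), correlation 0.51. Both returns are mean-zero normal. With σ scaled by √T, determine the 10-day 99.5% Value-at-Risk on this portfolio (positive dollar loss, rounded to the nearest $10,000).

σ_p = √(0.55²·0.793² + 0.45²·4.04² + 2·0.51·0.55·0.45·0.793·4.04) = 2.075%.
σ_{10d} = 2.075% × √10 = 6.562%.
z(99.5%) = 2.576.
VaR = 2.576 × 6.562% = 16.904%; on $60,000,000 that is $10,142,400.

$10,140,000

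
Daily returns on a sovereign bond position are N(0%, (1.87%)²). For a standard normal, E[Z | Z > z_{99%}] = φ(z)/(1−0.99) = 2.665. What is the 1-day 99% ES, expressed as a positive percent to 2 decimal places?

4.98%

ES = 1.87% × 2.665 = 4.984%.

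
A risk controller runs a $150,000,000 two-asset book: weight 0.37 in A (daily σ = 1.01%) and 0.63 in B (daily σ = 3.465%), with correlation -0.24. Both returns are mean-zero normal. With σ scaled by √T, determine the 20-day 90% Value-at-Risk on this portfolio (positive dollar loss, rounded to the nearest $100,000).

σ_p = √(0.37²·1.01² + 0.63²·3.465² + 2·-0.24·0.37·0.63·1.01·3.465) = 2.124%.
σ_{20d} = 2.124% × √20 = 9.499%.
z(90%) = 1.282.
VaR = 1.282 × 9.499% = 12.178%; on $150,000,000 that is $18,267,000.

$18,300,000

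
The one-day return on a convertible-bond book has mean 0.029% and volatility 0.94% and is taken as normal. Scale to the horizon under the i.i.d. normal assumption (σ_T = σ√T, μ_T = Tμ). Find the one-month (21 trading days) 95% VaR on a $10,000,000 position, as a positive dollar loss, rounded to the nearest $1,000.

$648,000

At 95%, z = 1.645.
σ_{21d} = 0.94% × √21 = 4.308%; μ_{21d} = 21 × 0.029% = 0.609%.
VaR = −(0.609%) + 1.645 × 4.308% = 6.478%.
On $10,000,000: 0.06478 × $10,000,000 = $647,800.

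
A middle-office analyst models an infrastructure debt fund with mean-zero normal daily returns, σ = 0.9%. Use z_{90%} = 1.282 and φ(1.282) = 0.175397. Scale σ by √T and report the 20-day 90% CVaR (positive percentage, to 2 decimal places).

7.06%

σ_{20d} = 0.9% × √20 = 4.025%.
ES multiplier = φ(z)/(1−α) = 0.175397/0.1 = 1.754.
ES = 4.025% × 1.754 = 7.060%.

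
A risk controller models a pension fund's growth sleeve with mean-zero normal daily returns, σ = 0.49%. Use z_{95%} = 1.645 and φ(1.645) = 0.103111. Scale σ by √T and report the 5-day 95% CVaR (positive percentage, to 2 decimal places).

σ_{5d} = 0.49% × √5 = 1.096%.
ES multiplier = φ(z)/(1−α) = 0.103111/0.05 = 2.062.
ES = 1.096% × 2.062 = 2.260%.

2.26%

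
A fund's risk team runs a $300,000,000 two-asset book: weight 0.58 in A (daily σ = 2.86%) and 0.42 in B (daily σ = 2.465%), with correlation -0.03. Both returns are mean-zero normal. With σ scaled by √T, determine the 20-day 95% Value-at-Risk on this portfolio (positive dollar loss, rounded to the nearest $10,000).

$42,570,000

σ_p = √(0.58²·2.86² + 0.42²·2.465² + 2·-0.03·0.58·0.42·2.86·2.465) = 1.929%.
σ_{20d} = 1.929% × √20 = 8.627%.
z(95%) = 1.645.
VaR = 1.645 × 8.627% = 14.191%; on $300,000,000 that is $42,573,000.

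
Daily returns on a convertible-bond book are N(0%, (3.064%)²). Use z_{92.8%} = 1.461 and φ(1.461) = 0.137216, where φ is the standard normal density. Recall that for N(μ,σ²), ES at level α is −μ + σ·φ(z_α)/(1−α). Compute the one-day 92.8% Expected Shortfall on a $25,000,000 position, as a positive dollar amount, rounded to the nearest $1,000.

$1,460,000

Tail multiplier: φ(z)/(1−α) = 0.137216 / 0.072 = 1.906.
ES = 3.064% × 1.906 = 5.840%.
On $25,000,000: 0.05840 × $25,000,000 = $1,460,000.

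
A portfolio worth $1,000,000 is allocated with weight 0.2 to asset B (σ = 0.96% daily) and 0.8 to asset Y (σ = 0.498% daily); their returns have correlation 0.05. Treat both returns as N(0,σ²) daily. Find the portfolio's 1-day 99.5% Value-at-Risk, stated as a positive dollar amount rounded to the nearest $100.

$11,600

σ_p² = 0.2²·0.96² + 0.8²·0.498² + 2·0.05·0.2·0.8·0.96·0.498 = 0.2032 (%²).
σ_p = √0.2032 = 0.451%.
At 99.5%, z = 2.576.
VaR = 2.576 × 0.451% = 1.162%; on $1,000,000 that is $11,620.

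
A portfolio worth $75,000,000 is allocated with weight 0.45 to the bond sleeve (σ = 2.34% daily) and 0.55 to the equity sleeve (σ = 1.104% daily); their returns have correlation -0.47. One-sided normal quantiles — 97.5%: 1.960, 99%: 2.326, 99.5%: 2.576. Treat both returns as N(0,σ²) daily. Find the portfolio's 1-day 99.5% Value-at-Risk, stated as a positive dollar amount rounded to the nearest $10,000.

$1,810,000

σ_p² = 0.45²·2.34² + 0.55²·1.104² + 2·-0.47·0.45·0.55·2.34·1.104 = 0.8765 (%²).
σ_p = √0.8765 = 0.936%.
VaR = 2.576 × 0.936% = 2.411%; on $75,000,000 that is $1,808,250.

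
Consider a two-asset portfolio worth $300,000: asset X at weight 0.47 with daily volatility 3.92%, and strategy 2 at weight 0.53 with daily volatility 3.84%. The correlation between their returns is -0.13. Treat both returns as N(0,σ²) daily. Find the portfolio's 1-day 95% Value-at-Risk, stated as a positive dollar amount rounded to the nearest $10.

σ_p² = 0.47²·3.92² + 0.53²·3.84² + 2·-0.13·0.47·0.53·3.92·3.84 = 6.5616 (%²).
σ_p = √6.5616 = 2.562%.
At 95%, z = 1.645.
VaR = 1.645 × 2.562% = 4.214%; on $300,000 that is $12,642.

$12,640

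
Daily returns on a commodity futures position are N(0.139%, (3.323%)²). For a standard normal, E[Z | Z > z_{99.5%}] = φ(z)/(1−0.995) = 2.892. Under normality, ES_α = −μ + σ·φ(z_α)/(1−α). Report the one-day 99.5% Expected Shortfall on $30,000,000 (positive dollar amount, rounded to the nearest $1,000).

ES = −(0.139%) + 3.323% × 2.892 = 9.471%.
On $30,000,000: 0.09471 × $30,000,000 = $2,841,300.

$2,841,000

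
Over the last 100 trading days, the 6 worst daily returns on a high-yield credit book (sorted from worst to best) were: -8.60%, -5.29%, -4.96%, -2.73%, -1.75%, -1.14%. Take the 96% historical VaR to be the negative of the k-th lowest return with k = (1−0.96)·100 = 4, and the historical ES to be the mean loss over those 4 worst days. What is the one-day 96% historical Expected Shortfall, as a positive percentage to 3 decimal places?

5.395%

The 4 worst returns sum to -21.58%.
ES = −(-21.58%) / 4 = 5.395%.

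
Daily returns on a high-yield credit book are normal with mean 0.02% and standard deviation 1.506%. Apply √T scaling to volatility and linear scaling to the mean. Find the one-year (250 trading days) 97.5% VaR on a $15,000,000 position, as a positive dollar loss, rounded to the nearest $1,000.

$6,251,000

At 97.5%, z = 1.960.
σ_{250d} = 1.506% × √250 = 23.812%; μ_{250d} = 250 × 0.02% = 5.000%.
VaR = −(5.000%) + 1.960 × 23.812% = 41.672%.
On $15,000,000: 0.41672 × $15,000,000 = $6,250,800.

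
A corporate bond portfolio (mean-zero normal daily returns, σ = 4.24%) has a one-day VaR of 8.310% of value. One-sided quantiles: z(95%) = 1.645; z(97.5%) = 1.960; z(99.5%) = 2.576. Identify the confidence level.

Implied z = VaR/σ = 8.310 / 4.24 = 1.960.
This matches z(97.5%) = 1.960.

97.5%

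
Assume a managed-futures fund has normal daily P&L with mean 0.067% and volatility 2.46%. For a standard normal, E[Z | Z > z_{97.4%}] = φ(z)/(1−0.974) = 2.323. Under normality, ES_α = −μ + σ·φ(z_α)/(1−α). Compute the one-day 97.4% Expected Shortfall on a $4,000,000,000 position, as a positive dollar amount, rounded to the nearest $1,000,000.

$226,000,000

ES = −(0.067%) + 2.46% × 2.323 = 5.648%.
On $4,000,000,000: 0.05648 × $4,000,000,000 = $225,920,000.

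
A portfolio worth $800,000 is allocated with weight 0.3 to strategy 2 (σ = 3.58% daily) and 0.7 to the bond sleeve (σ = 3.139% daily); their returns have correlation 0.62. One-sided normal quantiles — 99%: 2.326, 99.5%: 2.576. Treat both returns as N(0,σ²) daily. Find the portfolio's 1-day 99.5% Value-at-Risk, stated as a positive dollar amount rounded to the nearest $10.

σ_p² = 0.3²·3.58² + 0.7²·3.139² + 2·0.62·0.3·0.7·3.58·3.139 = 8.9079 (%²).
σ_p = √8.9079 = 2.985%.
VaR = 2.576 × 2.985% = 7.689%; on $800,000 that is $61,512.

$61,510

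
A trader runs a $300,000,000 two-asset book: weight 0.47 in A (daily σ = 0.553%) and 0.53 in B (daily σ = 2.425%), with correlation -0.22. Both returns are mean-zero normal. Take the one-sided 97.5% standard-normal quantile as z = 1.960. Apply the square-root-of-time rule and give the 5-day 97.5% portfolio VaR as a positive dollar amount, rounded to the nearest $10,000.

σ_p = √(0.47²·0.553² + 0.53²·2.425² + 2·-0.22·0.47·0.53·0.553·2.425) = 1.254%.
σ_{5d} = 1.254% × √5 = 2.804%.
VaR = 1.960 × 2.804% = 5.496%; on $300,000,000 that is $16,488,000.

$16,490,000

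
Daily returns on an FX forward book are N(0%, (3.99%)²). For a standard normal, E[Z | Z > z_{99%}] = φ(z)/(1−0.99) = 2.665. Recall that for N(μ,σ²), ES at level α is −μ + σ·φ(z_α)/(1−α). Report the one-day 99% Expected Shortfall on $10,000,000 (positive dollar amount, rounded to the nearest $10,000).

ES = 3.99% × 2.665 = 10.633%.
On $10,000,000: 0.10633 × $10,000,000 = $1,063,300.

$1,060,000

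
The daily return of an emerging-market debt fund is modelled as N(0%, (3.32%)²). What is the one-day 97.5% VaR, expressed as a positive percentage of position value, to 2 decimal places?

At 97.5% one-sided, z = 1.960.
VaR = z·σ = 1.960 × 3.32% = 6.507%.

6.51%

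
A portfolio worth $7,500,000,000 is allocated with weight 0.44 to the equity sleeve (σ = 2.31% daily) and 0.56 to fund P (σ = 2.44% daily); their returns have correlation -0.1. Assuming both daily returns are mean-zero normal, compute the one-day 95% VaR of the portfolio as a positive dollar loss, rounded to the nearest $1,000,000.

$200,000,000

σ_p² = 0.44²·2.31² + 0.56²·2.44² + 2·-0.1·0.44·0.56·2.31·2.44 = 2.6224 (%²).
σ_p = √2.6224 = 1.619%.
At 95%, z = 1.645.
VaR = 1.645 × 1.619% = 2.663%; on $7,500,000,000 that is $199,725,000.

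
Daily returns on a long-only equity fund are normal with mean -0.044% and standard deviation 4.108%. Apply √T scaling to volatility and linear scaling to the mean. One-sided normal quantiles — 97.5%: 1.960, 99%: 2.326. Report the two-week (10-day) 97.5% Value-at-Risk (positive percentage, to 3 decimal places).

σ_{10d} = 4.108% × √10 = 12.991%; μ_{10d} = 10 × -0.044% = -0.440%.
VaR = −(-0.440%) + 1.960 × 12.991% = 25.902%.

25.902%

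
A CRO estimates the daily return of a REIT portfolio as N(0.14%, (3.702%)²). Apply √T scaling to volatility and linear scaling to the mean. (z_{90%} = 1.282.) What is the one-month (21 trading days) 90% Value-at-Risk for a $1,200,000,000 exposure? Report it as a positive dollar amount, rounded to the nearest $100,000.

$225,700,000

σ_{21d} = 3.702% × √21 = 16.965%; μ_{21d} = 21 × 0.14% = 2.940%.
VaR = −(2.940%) + 1.282 × 16.965% = 18.809%.
On $1,200,000,000: 0.18809 × $1,200,000,000 = $225,708,000.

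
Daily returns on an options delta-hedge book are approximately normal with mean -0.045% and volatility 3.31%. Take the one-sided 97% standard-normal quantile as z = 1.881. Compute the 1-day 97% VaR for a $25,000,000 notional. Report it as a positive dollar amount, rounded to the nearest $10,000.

$1,570,000

VaR = −μ + z·σ = −(-0.045%) + 1.881 × 3.31% = 6.271%.
On $25,000,000: 0.06271 × $25,000,000 = $1,567,750.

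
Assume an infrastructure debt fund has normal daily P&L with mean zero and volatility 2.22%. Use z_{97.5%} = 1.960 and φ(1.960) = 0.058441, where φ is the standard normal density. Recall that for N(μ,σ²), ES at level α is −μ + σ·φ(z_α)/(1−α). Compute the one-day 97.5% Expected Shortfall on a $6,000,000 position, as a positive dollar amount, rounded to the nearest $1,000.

Tail multiplier: φ(z)/(1−α) = 0.058441 / 0.025 = 2.338.
ES = 2.22% × 2.338 = 5.190%.
On $6,000,000: 0.05190 × $6,000,000 = $311,400.

$311,000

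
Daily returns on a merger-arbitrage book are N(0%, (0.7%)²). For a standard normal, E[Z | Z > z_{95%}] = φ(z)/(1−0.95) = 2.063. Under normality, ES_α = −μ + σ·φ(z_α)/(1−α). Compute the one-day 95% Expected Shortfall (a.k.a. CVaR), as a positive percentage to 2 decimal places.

1.44%

ES = 0.7% × 2.063 = 1.444%.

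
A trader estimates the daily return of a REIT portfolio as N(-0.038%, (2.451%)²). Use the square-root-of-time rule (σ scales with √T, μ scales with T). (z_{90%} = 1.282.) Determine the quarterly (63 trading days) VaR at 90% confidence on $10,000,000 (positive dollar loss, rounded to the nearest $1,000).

$2,733,000

σ_{63d} = 2.451% × √63 = 19.454%; μ_{63d} = 63 × -0.038% = -2.394%.
VaR = −(-2.394%) + 1.282 × 19.454% = 27.334%.
On $10,000,000: 0.27334 × $10,000,000 = $2,733,400.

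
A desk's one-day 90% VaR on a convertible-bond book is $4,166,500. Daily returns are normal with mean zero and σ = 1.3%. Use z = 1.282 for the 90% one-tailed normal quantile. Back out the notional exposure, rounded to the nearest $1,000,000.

VaR as a fraction of value: z·σ = 1.282 × 1.3% = 1.6666%.
Position = $4,166,500 / 0.016666 = $250,000,000.

$250,000,000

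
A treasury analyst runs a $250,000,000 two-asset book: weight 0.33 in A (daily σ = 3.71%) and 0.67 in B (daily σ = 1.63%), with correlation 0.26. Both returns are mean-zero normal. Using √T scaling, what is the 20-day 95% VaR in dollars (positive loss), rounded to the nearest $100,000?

σ_p = √(0.33²·3.71² + 0.67²·1.63² + 2·0.26·0.33·0.67·3.71·1.63) = 1.840%.
σ_{20d} = 1.840% × √20 = 8.229%.
z(95%) = 1.645.
VaR = 1.645 × 8.229% = 13.537%; on $250,000,000 that is $33,842,500.

$33,800,000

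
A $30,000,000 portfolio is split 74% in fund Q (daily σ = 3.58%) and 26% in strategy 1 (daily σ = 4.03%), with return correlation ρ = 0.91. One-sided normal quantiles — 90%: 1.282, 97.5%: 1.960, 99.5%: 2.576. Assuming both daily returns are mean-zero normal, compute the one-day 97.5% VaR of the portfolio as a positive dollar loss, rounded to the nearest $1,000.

σ_p² = 0.74²·3.58² + 0.26²·4.03² + 2·0.91·0.74·0.26·3.58·4.03 = 13.1682 (%²).
σ_p = √13.1682 = 3.629%.
VaR = 1.960 × 3.629% = 7.113%; on $30,000,000 that is $2,133,900.

$2,134,000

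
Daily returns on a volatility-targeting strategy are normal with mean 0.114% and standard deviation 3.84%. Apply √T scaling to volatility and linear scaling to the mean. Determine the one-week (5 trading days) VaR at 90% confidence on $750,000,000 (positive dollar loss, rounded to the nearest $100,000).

At 90%, z = 1.282.
σ_{5d} = 3.84% × √5 = 8.587%; μ_{5d} = 5 × 0.114% = 0.570%.
VaR = −(0.570%) + 1.282 × 8.587% = 10.439%.
On $750,000,000: 0.10439 × $750,000,000 = $78,292,500.

$78,300,000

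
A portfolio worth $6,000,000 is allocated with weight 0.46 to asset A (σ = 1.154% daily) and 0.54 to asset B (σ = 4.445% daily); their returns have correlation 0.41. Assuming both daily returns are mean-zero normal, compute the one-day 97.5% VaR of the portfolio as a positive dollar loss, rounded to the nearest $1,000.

σ_p² = 0.46²·1.154² + 0.54²·4.445² + 2·0.41·0.46·0.54·1.154·4.445 = 7.0881 (%²).
σ_p = √7.0881 = 2.662%.
At 97.5%, z = 1.960.
VaR = 1.960 × 2.662% = 5.218%; on $6,000,000 that is $313,080.

$313,000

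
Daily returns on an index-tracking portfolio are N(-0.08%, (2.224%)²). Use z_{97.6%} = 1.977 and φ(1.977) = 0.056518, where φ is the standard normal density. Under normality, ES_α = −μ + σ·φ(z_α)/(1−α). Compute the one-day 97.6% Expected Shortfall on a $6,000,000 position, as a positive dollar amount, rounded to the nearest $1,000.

$319,000

Tail multiplier: φ(z)/(1−α) = 0.056518 / 0.024 = 2.355.
ES = −(-0.08%) + 2.224% × 2.355 = 5.318%.
On $6,000,000: 0.05318 × $6,000,000 = $319,080.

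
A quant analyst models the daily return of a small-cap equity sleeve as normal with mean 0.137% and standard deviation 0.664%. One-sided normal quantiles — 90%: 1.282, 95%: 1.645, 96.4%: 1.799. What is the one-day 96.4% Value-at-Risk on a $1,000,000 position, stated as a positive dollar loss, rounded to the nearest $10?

VaR = −μ + z·σ = −(0.137%) + 1.799 × 0.664% = 1.058%.
On $1,000,000: 0.01058 × $1,000,000 = $10,580.

$10,580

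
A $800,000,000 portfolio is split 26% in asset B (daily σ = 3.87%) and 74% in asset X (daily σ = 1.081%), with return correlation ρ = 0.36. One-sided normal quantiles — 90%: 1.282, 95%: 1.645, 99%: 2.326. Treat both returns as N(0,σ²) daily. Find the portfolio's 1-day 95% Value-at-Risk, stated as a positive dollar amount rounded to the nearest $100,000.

σ_p² = 0.26²·3.87² + 0.74²·1.081² + 2·0.36·0.26·0.74·3.87·1.081 = 2.2319 (%²).
σ_p = √2.2319 = 1.494%.
VaR = 1.645 × 1.494% = 2.458%; on $800,000,000 that is $19,664,000.

$19,700,000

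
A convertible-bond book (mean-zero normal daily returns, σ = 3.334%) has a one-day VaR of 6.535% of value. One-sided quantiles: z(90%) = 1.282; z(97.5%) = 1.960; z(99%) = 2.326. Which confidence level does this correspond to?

Implied z = VaR/σ = 6.535 / 3.334 = 1.960.
This matches z(97.5%) = 1.960.

97.5%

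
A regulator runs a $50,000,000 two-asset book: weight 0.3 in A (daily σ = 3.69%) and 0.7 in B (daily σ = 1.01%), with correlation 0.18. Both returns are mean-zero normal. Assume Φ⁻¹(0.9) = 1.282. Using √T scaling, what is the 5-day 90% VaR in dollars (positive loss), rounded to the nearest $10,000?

$2,030,000

σ_p = √(0.3²·3.69² + 0.7²·1.01² + 2·0.18·0.3·0.7·3.69·1.01) = 1.417%.
σ_{5d} = 1.417% × √5 = 3.169%.
VaR = 1.282 × 3.169% = 4.063%; on $50,000,000 that is $2,031,500.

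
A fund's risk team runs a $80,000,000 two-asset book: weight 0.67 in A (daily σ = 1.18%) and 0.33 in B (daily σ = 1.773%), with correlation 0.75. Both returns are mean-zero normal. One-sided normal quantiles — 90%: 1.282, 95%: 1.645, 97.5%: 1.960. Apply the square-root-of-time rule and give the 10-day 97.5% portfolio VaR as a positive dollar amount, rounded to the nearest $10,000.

$6,390,000

σ_p = √(0.67²·1.18² + 0.33²·1.773² + 2·0.75·0.67·0.33·1.18·1.773) = 1.289%.
σ_{10d} = 1.289% × √10 = 4.076%.
VaR = 1.960 × 4.076% = 7.989%; on $80,000,000 that is $6,391,200.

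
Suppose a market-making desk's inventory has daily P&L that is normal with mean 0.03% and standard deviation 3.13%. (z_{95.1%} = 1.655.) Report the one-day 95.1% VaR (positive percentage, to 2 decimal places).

5.15%

VaR = −μ + z·σ = −(0.03%) + 1.655 × 3.13% = 5.150%.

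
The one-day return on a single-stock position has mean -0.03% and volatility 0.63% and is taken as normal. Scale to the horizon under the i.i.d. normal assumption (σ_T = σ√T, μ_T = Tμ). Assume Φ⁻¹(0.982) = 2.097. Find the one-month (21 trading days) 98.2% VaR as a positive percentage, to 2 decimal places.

σ_{21d} = 0.63% × √21 = 2.887%; μ_{21d} = 21 × -0.03% = -0.630%.
VaR = −(-0.630%) + 2.097 × 2.887% = 6.684%.

6.68%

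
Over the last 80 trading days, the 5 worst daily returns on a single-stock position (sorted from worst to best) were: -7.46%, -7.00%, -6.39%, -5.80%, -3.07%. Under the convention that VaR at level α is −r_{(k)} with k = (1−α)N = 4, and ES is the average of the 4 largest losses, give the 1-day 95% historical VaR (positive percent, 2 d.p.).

5.80%

k = 4; the 4th lowest return is -5.80%, so VaR = 5.80%.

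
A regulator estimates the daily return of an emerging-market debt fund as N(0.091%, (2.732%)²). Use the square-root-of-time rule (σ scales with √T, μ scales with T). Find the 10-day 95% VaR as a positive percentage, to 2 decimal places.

At 95%, z = 1.645.
σ_{10d} = 2.732% × √10 = 8.639%; μ_{10d} = 10 × 0.091% = 0.910%.
VaR = −(0.910%) + 1.645 × 8.639% = 13.301%.

13.30%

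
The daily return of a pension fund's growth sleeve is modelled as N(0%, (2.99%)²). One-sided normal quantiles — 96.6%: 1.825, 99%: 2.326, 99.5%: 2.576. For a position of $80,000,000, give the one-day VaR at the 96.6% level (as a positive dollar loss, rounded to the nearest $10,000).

$4,370,000

VaR = z·σ = 1.825 × 2.99% = 5.457%.
On $80,000,000: 0.05457 × $80,000,000 = $4,365,600.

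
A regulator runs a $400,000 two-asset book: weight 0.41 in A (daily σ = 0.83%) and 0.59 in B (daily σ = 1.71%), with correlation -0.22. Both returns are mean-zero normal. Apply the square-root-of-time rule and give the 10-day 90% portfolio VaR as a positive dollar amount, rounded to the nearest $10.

σ_p = √(0.41²·0.83² + 0.59²·1.71² + 2·-0.22·0.41·0.59·0.83·1.71) = 0.991%.
σ_{10d} = 0.991% × √10 = 3.134%.
z(90%) = 1.282.
VaR = 1.282 × 3.134% = 4.018%; on $400,000 that is $16,072.

$16,070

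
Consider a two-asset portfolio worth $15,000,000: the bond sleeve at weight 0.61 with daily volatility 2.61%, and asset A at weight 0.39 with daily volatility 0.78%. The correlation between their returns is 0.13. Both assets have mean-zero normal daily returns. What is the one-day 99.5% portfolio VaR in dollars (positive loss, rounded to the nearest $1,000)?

σ_p² = 0.61²·2.61² + 0.39²·0.78² + 2·0.13·0.61·0.39·2.61·0.78 = 2.7532 (%²).
σ_p = √2.7532 = 1.659%.
At 99.5%, z = 2.576.
VaR = 2.576 × 1.659% = 4.274%; on $15,000,000 that is $641,100.

$641,000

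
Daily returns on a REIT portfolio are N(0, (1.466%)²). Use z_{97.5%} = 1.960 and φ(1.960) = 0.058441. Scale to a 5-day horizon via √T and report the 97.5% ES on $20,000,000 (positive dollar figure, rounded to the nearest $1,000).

$1,533,000

σ_{5d} = 1.466% × √5 = 3.278%.
ES multiplier = φ(z)/(1−α) = 0.058441/0.025 = 2.338.
ES = 3.278% × 2.338 = 7.664%; on $20,000,000: $1,532,800.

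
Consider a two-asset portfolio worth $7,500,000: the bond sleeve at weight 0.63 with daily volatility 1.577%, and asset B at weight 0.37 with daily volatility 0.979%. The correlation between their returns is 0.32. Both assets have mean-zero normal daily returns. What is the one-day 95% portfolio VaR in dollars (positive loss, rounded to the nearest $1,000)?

$143,000

σ_p² = 0.63²·1.577² + 0.37²·0.979² + 2·0.32·0.63·0.37·1.577·0.979 = 1.3486 (%²).
σ_p = √1.3486 = 1.161%.
At 95%, z = 1.645.
VaR = 1.645 × 1.161% = 1.910%; on $7,500,000 that is $143,250.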